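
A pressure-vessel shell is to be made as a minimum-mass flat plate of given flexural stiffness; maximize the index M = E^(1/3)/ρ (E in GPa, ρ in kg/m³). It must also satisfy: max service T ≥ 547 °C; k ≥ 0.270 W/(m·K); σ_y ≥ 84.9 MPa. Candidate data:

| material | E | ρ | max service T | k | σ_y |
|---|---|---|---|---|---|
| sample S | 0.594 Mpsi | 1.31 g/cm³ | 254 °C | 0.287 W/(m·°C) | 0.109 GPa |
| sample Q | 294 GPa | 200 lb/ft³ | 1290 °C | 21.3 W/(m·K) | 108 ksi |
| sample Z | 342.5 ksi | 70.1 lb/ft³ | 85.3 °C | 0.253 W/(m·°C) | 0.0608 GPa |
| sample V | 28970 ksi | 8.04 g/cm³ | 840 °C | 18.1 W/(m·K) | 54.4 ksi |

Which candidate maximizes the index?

sample Q

Screen on constraints: max service T ≥ 547 °C; k ≥ 0.270 W/(m·K); σ_y ≥ 84.9 MPa. Survivors: sample Q, sample V.
Putting every candidate on a common basis:
  sample Q: E = 294.0 GPa, ρ = 3204 kg/m³
  sample V: E = 199.7 GPa, ρ = 8040 kg/m³
  sample Q: M = 2.08×10⁻³
  sample V: M = 0.727×10⁻³
Highest index: sample Q.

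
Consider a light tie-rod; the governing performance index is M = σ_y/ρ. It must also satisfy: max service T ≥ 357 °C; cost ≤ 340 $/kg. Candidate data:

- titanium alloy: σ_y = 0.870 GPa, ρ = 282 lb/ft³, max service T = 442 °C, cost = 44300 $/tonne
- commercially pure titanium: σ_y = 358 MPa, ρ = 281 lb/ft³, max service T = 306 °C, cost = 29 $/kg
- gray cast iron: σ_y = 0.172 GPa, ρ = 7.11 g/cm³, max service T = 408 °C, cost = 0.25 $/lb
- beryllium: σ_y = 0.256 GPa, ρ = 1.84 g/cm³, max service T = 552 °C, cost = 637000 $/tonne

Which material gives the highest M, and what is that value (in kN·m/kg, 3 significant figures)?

titanium alloy, M = 193 kN·m/kg

Screen on constraints: max service T ≥ 357 °C; cost ≤ 340 $/kg. Survivors: titanium alloy, gray cast iron.
In SI units:
  titanium alloy: σ_y = 870.0 MPa, ρ = 4517 kg/m³
  gray cast iron: σ_y = 172.0 MPa, ρ = 7110 kg/m³
  titanium alloy: M = 193 kN·m/kg
  gray cast iron: M = 24.2 kN·m/kg
The maximum is for titanium alloy.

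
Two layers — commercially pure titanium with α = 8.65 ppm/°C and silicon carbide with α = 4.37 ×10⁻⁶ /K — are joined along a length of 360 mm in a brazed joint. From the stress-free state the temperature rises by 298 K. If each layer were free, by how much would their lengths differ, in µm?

459 µm

Δα = |8.65 − 4.37|×10⁻⁶/K = 4.28×10⁻⁶/K.
ΔL_mismatch = Δα·L·ΔT = 4.28×10⁻⁶ × 360.0 mm × 298.0 K = 459 µm.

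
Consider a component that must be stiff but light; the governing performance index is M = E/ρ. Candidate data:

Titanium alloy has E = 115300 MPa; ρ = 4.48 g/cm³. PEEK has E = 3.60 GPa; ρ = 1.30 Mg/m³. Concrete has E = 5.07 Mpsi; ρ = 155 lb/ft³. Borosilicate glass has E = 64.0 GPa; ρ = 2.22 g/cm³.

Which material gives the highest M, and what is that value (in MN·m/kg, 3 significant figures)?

Normalizing units and computing the index:
  titanium alloy: E = 115.3 GPa, ρ = 4480 kg/m³
  PEEK: E = 3.600 GPa, ρ = 1300 kg/m³
  concrete: E = 34.96 GPa, ρ = 2483 kg/m³
  borosilicate glass: E = 64.00 GPa, ρ = 2220 kg/m³
  borosilicate glass: M = 28.8 MN·m/kg
  titanium alloy: M = 25.7 MN·m/kg
  concrete: M = 14.1 MN·m/kg
  PEEK: M = 2.77 MN·m/kg
Highest index: borosilicate glass.

borosilicate glass, M = 28.8 MN·m/kg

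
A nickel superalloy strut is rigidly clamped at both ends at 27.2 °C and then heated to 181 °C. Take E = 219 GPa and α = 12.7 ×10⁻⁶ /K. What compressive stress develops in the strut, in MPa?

ΔT = 153.8 K. Constrained thermal stress σ = E·α·ΔT = 219.0×10³ MPa × 12.7×10⁻⁶ × 153.8 = 428 MPa (compressive).

428 MPa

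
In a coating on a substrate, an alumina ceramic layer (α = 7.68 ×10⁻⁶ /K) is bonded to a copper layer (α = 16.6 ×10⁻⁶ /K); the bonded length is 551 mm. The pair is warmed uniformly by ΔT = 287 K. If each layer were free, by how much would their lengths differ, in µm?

Δα = |7.68 − 16.6|×10⁻⁶/K = 8.92×10⁻⁶/K.
ΔL_mismatch = Δα·L·ΔT = 8.92×10⁻⁶ × 551.0 mm × 287.0 K = 1410 µm.

1410 µm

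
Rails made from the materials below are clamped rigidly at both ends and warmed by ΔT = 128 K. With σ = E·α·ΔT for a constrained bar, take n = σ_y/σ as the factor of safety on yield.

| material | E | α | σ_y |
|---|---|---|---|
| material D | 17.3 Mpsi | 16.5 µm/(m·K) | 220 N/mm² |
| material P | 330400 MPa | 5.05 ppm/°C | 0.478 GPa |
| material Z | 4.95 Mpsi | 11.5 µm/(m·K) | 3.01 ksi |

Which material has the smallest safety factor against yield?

material Z

Per material, after unit conversion:
  material D: E = 119.3, α = 16.5, σ_y = 220.0 → σ = 252 MPa, n = 0.873
  material P: E = 330.4, α = 5.05, σ_y = 478.0 → σ = 214 MPa, n = 2.24
  material Z: E = 34.13, α = 11.5, σ_y = 20.75 → σ = 50.2 MPa, n = 0.413
The minimum is material Z at n = 0.413.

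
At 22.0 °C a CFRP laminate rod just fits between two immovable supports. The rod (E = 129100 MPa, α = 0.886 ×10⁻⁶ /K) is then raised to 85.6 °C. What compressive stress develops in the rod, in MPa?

E = 129100 MPa = 129.1 GPa.
ΔT = 63.60 K. Constrained thermal stress σ = E·α·ΔT = 129.1×10³ MPa × 0.886×10⁻⁶ × 63.60 = 7.27 MPa (compressive).

7.27 MPa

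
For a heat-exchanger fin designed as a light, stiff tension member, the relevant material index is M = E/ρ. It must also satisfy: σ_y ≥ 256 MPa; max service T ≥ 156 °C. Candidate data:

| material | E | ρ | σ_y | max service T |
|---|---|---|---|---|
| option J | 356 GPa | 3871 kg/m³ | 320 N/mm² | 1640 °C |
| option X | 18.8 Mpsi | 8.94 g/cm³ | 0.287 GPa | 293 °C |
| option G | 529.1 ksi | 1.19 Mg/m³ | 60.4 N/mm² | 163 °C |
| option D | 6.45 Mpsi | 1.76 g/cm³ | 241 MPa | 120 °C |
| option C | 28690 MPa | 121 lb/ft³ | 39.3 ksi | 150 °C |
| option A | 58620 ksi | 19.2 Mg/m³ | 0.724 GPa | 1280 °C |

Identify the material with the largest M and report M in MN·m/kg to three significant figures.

option J, M = 92.0 MN·m/kg

Screen on constraints: σ_y ≥ 256 MPa; max service T ≥ 156 °C. Survivors: option J, option X, option A.
Putting every candidate on a common basis:
  option J: E = 356.0 GPa, ρ = 3871 kg/m³
  option X: E = 129.6 GPa, ρ = 8940 kg/m³
  option A: E = 404.2 GPa, ρ = 19200 kg/m³
  option J: M = 92.0 MN·m/kg
  option A: M = 21.1 MN·m/kg
  option X: M = 14.5 MN·m/kg
Highest index: option J.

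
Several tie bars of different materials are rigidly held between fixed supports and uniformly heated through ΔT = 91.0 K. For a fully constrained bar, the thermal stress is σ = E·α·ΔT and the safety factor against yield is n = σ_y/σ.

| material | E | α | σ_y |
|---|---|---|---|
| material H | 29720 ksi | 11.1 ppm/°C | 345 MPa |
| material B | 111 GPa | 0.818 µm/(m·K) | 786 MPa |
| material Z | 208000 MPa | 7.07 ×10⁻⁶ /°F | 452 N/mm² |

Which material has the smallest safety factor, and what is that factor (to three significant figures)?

In consistent units (E in GPa, α in ×10⁻⁶/K, σ_y in MPa):
  material H: E = 204.9, α = 11.1, σ_y = 345.0 → σ = 207 MPa, n = 1.67
  material B: E = 111.0, α = 0.818, σ_y = 786.0 → σ = 8.26 MPa, n = 95.1
  material Z: E = 208.0, α = 12.7, σ_y = 452.0 → σ = 241 MPa, n = 1.88
The minimum is material H at n = 1.67.

material H, n = 1.67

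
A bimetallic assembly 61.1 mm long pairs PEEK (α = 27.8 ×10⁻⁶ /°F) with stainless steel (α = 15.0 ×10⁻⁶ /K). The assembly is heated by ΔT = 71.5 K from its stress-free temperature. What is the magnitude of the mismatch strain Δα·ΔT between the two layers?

PEEK: α = 27.8×10⁻⁶/°F × 9/5 = 50.0×10⁻⁶/K.
Δα = |50.0 − 15.0|×10⁻⁶/K = 35.0×10⁻⁶/K.
Mismatch strain = Δα·ΔT = 35.0×10⁻⁶ × 71.5 = 2.51×10⁻³.

2.51×10⁻³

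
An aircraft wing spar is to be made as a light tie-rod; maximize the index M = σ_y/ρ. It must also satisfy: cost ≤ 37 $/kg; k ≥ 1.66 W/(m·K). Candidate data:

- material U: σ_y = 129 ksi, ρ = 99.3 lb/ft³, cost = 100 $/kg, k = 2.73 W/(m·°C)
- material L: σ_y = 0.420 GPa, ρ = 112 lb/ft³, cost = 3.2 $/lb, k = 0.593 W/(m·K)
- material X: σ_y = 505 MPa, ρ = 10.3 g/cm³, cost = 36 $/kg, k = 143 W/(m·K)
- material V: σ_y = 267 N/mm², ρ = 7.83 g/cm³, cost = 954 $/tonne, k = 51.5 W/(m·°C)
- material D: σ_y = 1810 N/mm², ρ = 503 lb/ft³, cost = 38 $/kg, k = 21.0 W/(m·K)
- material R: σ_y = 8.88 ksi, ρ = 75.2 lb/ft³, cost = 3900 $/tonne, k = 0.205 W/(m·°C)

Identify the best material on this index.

material X

Screen on constraints: cost ≤ 37 $/kg; k ≥ 1.66 W/(m·K). Survivors: material X, material V.
Normalizing units and computing the index:
  material X: σ_y = 505.0 MPa, ρ = 10300 kg/m³
  material V: σ_y = 267.0 MPa, ρ = 7830 kg/m³
  material X: M = 49.0 kN·m/kg
  material V: M = 34.1 kN·m/kg
The maximum is for material X.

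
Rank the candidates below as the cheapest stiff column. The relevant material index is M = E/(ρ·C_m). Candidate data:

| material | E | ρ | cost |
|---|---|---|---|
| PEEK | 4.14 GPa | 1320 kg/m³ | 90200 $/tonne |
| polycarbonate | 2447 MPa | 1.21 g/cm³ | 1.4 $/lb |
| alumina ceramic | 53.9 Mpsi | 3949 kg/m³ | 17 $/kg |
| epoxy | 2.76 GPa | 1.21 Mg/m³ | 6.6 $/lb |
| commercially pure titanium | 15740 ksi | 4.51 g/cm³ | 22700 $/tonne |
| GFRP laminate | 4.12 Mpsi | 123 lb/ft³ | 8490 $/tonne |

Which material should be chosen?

In SI units:
  PEEK: E = 4.140 GPa, ρ = 1320 kg/m³, cost = 90.20 $/kg
  polycarbonate: E = 2.447 GPa, ρ = 1210 kg/m³, cost = 3.086 $/kg
  alumina ceramic: E = 371.6 GPa, ρ = 3949 kg/m³, cost = 17.00 $/kg
  epoxy: E = 2.760 GPa, ρ = 1210 kg/m³, cost = 14.55 $/kg
  commercially pure titanium: E = 108.5 GPa, ρ = 4510 kg/m³, cost = 22.70 $/kg
  GFRP laminate: E = 28.41 GPa, ρ = 1970 kg/m³, cost = 8.490 $/kg
  alumina ceramic: M = 5.54 MN·m per $
  GFRP laminate: M = 1.70 MN·m per $
  commercially pure titanium: M = 1.06 MN·m per $
  polycarbonate: M = 0.655 MN·m per $
  epoxy: M = 0.157 MN·m per $
  PEEK: M = 0.0348 MN·m per $
Highest index: alumina ceramic.

alumina ceramic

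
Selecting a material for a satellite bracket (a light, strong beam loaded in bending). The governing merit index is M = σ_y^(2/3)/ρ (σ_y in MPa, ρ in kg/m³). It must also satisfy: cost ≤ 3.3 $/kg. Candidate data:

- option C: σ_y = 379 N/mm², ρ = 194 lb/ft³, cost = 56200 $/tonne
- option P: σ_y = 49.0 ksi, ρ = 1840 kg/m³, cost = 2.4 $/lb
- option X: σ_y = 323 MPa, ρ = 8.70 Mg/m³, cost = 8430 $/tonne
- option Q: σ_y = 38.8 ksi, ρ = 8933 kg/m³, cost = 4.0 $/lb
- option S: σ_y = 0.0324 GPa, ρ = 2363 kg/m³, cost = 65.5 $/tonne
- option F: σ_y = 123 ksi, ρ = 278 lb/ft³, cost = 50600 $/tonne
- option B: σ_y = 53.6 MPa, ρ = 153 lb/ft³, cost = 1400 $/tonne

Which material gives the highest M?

option B

Screen on constraints: cost ≤ 3.3 $/kg. Survivors: option S, option B.
Putting every candidate on a common basis:
  option S: σ_y = 32.40 MPa, ρ = 2363 kg/m³
  option B: σ_y = 53.60 MPa, ρ = 2451 kg/m³
  option B: M = 5.80×10⁻³
  option S: M = 4.30×10⁻³
Option B ranks first.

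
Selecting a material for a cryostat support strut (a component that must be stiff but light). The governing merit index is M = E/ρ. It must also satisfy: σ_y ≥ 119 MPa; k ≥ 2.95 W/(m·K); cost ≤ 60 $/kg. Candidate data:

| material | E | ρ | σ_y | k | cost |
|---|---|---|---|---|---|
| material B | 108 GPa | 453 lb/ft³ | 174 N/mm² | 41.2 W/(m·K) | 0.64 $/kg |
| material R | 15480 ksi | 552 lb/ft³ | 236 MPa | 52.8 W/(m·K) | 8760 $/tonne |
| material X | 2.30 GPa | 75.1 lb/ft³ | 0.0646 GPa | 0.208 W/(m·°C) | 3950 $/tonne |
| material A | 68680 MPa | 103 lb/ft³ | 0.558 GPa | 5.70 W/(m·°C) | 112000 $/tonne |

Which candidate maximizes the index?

Screen on constraints: σ_y ≥ 119 MPa; k ≥ 2.95 W/(m·K); cost ≤ 60 $/kg. Survivors: material B, material R.
Convert each candidate to consistent units, then evaluate M:
  material B: E = 108.0 GPa, ρ = 7256 kg/m³
  material R: E = 106.7 GPa, ρ = 8842 kg/m³
  material B: M = 14.9 MN·m/kg
  material R: M = 12.1 MN·m/kg
Material B has the largest M.

material B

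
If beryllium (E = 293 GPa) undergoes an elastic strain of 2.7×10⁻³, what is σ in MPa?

791 MPa

σ = E·ε = 293000 MPa × 2.7×10⁻³ = 791 MPa.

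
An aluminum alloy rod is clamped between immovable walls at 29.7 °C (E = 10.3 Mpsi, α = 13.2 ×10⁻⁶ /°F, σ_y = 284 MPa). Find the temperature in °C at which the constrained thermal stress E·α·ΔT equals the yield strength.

E = 10.3 Mpsi = 71.02 GPa.
α = 13.2×10⁻⁶/°F × 9/5 = 23.8×10⁻⁶/K.
E·α·ΔT = 284.0 MPa ⇒ ΔT = 284.0 / (71.02×10³ × 23.8×10⁻⁶) = 168.3 K.
T = 29.7 + 168.3 = 198.0 °C.

198 °C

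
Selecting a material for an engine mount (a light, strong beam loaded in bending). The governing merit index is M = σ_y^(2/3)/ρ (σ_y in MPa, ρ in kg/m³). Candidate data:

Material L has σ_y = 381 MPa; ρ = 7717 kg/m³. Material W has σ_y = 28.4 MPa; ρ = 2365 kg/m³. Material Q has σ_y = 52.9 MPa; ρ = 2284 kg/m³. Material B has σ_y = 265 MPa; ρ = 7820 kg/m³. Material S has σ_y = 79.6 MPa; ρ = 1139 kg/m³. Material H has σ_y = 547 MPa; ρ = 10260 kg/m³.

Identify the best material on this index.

Evaluate M for each candidate:
  material S: M = 16.2×10⁻³
  material L: M = 6.81×10⁻³
  material H: M = 6.52×10⁻³
  material Q: M = 6.17×10⁻³
  material B: M = 5.28×10⁻³
  material W: M = 3.94×10⁻³
Highest index: material S.

material S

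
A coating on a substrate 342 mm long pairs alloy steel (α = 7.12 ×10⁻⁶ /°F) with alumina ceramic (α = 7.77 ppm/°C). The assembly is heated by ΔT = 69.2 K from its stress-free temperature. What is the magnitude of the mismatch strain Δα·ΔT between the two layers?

alloy steel: α = 7.12×10⁻⁶/°F × 9/5 = 12.8×10⁻⁶/K.
Δα = |12.8 − 7.77|×10⁻⁶/K = 5.05×10⁻⁶/K.
Mismatch strain = Δα·ΔT = 5.05×10⁻⁶ × 69.2 = 3.49×10⁻⁴.

3.49×10⁻⁴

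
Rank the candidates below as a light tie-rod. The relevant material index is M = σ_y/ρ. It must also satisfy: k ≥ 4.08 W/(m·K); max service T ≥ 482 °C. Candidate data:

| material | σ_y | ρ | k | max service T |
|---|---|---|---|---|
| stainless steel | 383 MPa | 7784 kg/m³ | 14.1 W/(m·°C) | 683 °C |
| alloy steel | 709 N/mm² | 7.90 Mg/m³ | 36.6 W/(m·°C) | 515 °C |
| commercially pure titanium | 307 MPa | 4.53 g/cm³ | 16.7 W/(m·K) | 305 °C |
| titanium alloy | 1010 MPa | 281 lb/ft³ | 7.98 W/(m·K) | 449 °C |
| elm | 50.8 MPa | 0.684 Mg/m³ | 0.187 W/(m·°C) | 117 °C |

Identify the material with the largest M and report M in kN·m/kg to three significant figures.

alloy steel, M = 89.7 kN·m/kg

Screen on constraints: k ≥ 4.08 W/(m·K); max service T ≥ 482 °C. Survivors: stainless steel, alloy steel.
After converting to SI:
  stainless steel: σ_y = 383.0 MPa, ρ = 7784 kg/m³
  alloy steel: σ_y = 709.0 MPa, ρ = 7900 kg/m³
  alloy steel: M = 89.7 kN·m/kg
  stainless steel: M = 49.2 kN·m/kg
Highest index: alloy steel.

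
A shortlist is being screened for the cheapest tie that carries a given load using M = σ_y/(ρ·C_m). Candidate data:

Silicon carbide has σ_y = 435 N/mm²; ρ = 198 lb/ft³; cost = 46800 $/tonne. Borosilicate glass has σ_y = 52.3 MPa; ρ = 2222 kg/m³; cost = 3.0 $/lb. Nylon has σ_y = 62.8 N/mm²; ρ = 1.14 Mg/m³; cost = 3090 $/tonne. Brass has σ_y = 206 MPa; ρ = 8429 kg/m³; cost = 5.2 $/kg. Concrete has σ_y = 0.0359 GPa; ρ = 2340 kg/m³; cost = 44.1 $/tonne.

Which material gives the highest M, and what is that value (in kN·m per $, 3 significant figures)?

After converting to SI:
  silicon carbide: σ_y = 435.0 MPa, ρ = 3172 kg/m³, cost = 46.80 $/kg
  borosilicate glass: σ_y = 52.30 MPa, ρ = 2222 kg/m³, cost = 6.614 $/kg
  nylon: σ_y = 62.80 MPa, ρ = 1140 kg/m³, cost = 3.090 $/kg
  brass: σ_y = 206.0 MPa, ρ = 8429 kg/m³, cost = 5.200 $/kg
  concrete: σ_y = 35.90 MPa, ρ = 2340 kg/m³, cost = 0.04410 $/kg
  concrete: M = 348 kN·m per $
  nylon: M = 17.8 kN·m per $
  brass: M = 4.70 kN·m per $
  borosilicate glass: M = 3.56 kN·m per $
  silicon carbide: M = 2.93 kN·m per $
Concrete ranks first.

concrete, M = 348 kN·m per $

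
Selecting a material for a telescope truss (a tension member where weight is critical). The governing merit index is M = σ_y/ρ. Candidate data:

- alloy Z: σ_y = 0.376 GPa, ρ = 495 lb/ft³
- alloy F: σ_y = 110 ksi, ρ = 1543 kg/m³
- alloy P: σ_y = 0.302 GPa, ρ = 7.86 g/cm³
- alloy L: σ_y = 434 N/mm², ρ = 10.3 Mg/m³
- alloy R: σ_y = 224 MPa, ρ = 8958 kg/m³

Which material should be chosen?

Putting every candidate on a common basis:
  alloy Z: σ_y = 376.0 MPa, ρ = 7929 kg/m³
  alloy F: σ_y = 758.4 MPa, ρ = 1543 kg/m³
  alloy P: σ_y = 302.0 MPa, ρ = 7860 kg/m³
  alloy L: σ_y = 434.0 MPa, ρ = 10300 kg/m³
  alloy R: σ_y = 224.0 MPa, ρ = 8958 kg/m³
  alloy F: M = 492 kN·m/kg
  alloy Z: M = 47.4 kN·m/kg
  alloy L: M = 42.1 kN·m/kg
  alloy P: M = 38.4 kN·m/kg
  alloy R: M = 25.0 kN·m/kg
The maximum is for alloy F.

alloy F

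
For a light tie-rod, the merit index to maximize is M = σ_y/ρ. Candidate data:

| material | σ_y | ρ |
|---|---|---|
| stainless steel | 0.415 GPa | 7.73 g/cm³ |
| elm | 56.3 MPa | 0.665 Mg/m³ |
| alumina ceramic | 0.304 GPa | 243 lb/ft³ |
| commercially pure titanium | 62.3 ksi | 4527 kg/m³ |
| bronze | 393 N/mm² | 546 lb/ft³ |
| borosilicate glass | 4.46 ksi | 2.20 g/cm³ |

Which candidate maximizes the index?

Normalizing units and computing the index:
  stainless steel: σ_y = 415.0 MPa, ρ = 7730 kg/m³
  elm: σ_y = 56.30 MPa, ρ = 665.0 kg/m³
  alumina ceramic: σ_y = 304.0 MPa, ρ = 3892 kg/m³
  commercially pure titanium: σ_y = 429.5 MPa, ρ = 4527 kg/m³
  bronze: σ_y = 393.0 MPa, ρ = 8746 kg/m³
  borosilicate glass: σ_y = 30.75 MPa, ρ = 2200 kg/m³
  commercially pure titanium: M = 94.9 kN·m/kg
  elm: M = 84.7 kN·m/kg
  alumina ceramic: M = 78.1 kN·m/kg
  stainless steel: M = 53.7 kN·m/kg
  bronze: M = 44.9 kN·m/kg
  borosilicate glass: M = 14.0 kN·m/kg
Commercially pure titanium ranks first.

commercially pure titanium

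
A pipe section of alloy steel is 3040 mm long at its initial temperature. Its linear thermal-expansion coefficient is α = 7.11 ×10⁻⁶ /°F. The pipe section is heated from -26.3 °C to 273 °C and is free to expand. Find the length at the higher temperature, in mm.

3051.6 mm

Convert α: 7.11×10⁻⁶/°F × (9/5) = 12.8×10⁻⁶/K.
ΔT = 273 − (-26.3) = 299.3 K.
ΔL = α·L₀·ΔT = 12.8×10⁻⁶ × 3040 mm × 299.3 K = 11.6 mm.
L = L₀ + ΔL = 3040 + 11.6 = 3051.6 mm.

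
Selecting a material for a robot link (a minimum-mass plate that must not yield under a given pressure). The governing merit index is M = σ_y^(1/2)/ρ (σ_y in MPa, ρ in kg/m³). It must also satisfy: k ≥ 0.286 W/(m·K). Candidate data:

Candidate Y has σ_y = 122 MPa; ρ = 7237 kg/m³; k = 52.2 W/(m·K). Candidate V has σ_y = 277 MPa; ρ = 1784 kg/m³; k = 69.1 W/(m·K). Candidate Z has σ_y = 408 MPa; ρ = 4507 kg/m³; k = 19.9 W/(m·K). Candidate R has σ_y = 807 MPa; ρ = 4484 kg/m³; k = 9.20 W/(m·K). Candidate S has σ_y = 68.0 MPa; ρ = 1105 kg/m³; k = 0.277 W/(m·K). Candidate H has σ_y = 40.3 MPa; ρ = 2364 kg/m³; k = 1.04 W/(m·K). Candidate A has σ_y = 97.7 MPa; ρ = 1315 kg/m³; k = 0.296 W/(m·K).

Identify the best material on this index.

Screen on constraints: k ≥ 0.286 W/(m·K). Survivors: candidate Y, candidate V, candidate Z, candidate R, candidate H, candidate A.
Per-candidate index values:
  candidate V: M = 9.33×10⁻³
  candidate A: M = 7.52×10⁻³
  candidate R: M = 6.34×10⁻³
  candidate Z: M = 4.48×10⁻³
  candidate H: M = 2.69×10⁻³
  candidate Y: M = 1.53×10⁻³
Candidate V ranks first.

candidate V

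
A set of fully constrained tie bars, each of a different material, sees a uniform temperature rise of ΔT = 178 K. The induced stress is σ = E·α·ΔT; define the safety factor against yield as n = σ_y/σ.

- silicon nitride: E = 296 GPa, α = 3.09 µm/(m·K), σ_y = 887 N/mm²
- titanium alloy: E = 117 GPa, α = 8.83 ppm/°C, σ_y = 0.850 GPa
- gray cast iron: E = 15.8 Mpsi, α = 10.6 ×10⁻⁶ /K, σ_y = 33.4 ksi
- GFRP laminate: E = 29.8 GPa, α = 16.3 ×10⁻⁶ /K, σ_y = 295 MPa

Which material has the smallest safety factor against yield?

gray cast iron

In consistent units (E in GPa, α in ×10⁻⁶/K, σ_y in MPa):
  silicon nitride: E = 296.0, α = 3.09, σ_y = 887.0 → σ = 163 MPa, n = 5.45
  titanium alloy: E = 117.0, α = 8.83, σ_y = 850.0 → σ = 184 MPa, n = 4.62
  gray cast iron: E = 108.9, α = 10.6, σ_y = 230.3 → σ = 206 MPa, n = 1.12
  GFRP laminate: E = 29.80, α = 16.3, σ_y = 295.0 → σ = 86.5 MPa, n = 3.41
Smallest n: gray cast iron with n = 1.12.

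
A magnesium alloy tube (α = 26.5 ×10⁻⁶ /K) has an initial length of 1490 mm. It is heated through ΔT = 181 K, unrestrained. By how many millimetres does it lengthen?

7.15 mm

ΔL = α·L₀·ΔT = 26.5×10⁻⁶ × 1490 mm × 181.0 K = 7.15 mm.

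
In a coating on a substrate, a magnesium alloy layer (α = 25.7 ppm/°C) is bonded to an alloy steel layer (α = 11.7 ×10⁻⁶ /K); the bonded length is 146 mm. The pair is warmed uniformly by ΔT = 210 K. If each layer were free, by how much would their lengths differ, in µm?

Δα = |25.7 − 11.7|×10⁻⁶/K = 14.0×10⁻⁶/K.
ΔL_mismatch = Δα·L·ΔT = 14.0×10⁻⁶ × 146.0 mm × 210.0 K = 429 µm.

429 µm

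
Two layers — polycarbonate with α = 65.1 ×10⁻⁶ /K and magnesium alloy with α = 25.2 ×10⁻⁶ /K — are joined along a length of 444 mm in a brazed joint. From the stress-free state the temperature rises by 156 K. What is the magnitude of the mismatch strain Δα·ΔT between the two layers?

6.22×10⁻³

Δα = |65.1 − 25.2|×10⁻⁶/K = 39.9×10⁻⁶/K.
Mismatch strain = Δα·ΔT = 39.9×10⁻⁶ × 156.0 = 6.22×10⁻³.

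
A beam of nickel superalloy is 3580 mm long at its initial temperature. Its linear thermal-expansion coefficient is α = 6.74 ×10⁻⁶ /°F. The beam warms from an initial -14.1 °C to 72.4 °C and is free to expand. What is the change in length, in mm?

Convert α: 6.74×10⁻⁶/°F × (9/5) = 12.1×10⁻⁶/K.
ΔT = 72.4 − (-14.1) = 86.50 K.
ΔL = α·L₀·ΔT = 12.1×10⁻⁶ × 3580 mm × 86.50 K = 3.76 mm.

3.76 mm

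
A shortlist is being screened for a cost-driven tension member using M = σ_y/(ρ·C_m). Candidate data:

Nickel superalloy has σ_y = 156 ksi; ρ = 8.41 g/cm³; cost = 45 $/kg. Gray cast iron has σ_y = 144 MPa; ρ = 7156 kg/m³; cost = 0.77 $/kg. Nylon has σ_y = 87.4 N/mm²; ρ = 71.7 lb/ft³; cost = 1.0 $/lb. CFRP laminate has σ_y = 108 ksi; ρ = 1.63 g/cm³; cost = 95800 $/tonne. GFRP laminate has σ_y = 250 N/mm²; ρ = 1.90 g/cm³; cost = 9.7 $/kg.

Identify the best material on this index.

Normalizing units and computing the index:
  nickel superalloy: σ_y = 1076 MPa, ρ = 8410 kg/m³, cost = 45.00 $/kg
  gray cast iron: σ_y = 144.0 MPa, ρ = 7156 kg/m³, cost = 0.7700 $/kg
  nylon: σ_y = 87.40 MPa, ρ = 1149 kg/m³, cost = 2.205 $/kg
  CFRP laminate: σ_y = 744.6 MPa, ρ = 1630 kg/m³, cost = 95.80 $/kg
  GFRP laminate: σ_y = 250.0 MPa, ρ = 1900 kg/m³, cost = 9.700 $/kg
  nylon: M = 34.5 kN·m per $
  gray cast iron: M = 26.1 kN·m per $
  GFRP laminate: M = 13.6 kN·m per $
  CFRP laminate: M = 4.77 kN·m per $
  nickel superalloy: M = 2.84 kN·m per $
The maximum is for nylon.

nylon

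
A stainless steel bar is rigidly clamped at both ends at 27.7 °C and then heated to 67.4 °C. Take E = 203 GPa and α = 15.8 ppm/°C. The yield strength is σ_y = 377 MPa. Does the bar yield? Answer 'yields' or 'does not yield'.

ΔT = 39.70 K. Constrained thermal stress σ = E·α·ΔT = 203.0×10³ MPa × 15.8×10⁻⁶ × 39.70 = 127 MPa (compressive).
Compare to σ_y = 377 MPa: σ < σ_y, so it does not yield.

does not yield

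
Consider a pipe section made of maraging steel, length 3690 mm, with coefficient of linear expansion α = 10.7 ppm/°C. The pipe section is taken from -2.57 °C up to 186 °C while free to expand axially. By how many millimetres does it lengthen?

ΔT = 186 − (-2.57) = 188.6 K.
ΔL = α·L₀·ΔT = 10.7×10⁻⁶ × 3690 mm × 188.6 K = 7.45 mm.

7.45 mm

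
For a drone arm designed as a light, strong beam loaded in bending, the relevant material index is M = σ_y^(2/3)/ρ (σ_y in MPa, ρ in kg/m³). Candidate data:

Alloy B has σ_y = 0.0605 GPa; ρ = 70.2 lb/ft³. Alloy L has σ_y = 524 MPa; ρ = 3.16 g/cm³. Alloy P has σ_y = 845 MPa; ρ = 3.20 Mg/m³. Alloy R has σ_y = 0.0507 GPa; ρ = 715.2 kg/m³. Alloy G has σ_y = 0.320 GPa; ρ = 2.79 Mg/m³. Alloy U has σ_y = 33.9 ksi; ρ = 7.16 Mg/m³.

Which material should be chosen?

After converting to SI:
  alloy B: σ_y = 60.50 MPa, ρ = 1124 kg/m³
  alloy L: σ_y = 524.0 MPa, ρ = 3160 kg/m³
  alloy P: σ_y = 845.0 MPa, ρ = 3200 kg/m³
  alloy R: σ_y = 50.70 MPa, ρ = 715.2 kg/m³
  alloy G: σ_y = 320.0 MPa, ρ = 2790 kg/m³
  alloy U: σ_y = 233.7 MPa, ρ = 7160 kg/m³
  alloy P: M = 27.9×10⁻³
  alloy L: M = 20.6×10⁻³
  alloy R: M = 19.2×10⁻³
  alloy G: M = 16.8×10⁻³
  alloy B: M = 13.7×10⁻³
  alloy U: M = 5.30×10⁻³
Highest index: alloy P.

alloy P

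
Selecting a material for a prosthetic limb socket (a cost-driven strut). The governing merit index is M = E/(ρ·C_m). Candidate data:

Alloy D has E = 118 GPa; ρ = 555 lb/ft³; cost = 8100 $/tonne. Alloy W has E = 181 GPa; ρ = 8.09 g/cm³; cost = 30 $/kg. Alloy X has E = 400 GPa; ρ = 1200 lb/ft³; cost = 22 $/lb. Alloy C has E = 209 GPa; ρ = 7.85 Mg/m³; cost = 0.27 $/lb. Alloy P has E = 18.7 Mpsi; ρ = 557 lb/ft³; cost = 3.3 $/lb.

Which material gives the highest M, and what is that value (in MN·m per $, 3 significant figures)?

alloy C, M = 44.7 MN·m per $

After converting to SI:
  alloy D: E = 118.0 GPa, ρ = 8890 kg/m³, cost = 8.100 $/kg
  alloy W: E = 181.0 GPa, ρ = 8090 kg/m³, cost = 30.00 $/kg
  alloy X: E = 400.0 GPa, ρ = 19220 kg/m³, cost = 48.50 $/kg
  alloy C: E = 209.0 GPa, ρ = 7850 kg/m³, cost = 0.5952 $/kg
  alloy P: E = 128.9 GPa, ρ = 8922 kg/m³, cost = 7.275 $/kg
  alloy C: M = 44.7 MN·m per $
  alloy P: M = 1.99 MN·m per $
  alloy D: M = 1.64 MN·m per $
  alloy W: M = 0.746 MN·m per $
  alloy X: M = 0.429 MN·m per $
Alloy C ranks first.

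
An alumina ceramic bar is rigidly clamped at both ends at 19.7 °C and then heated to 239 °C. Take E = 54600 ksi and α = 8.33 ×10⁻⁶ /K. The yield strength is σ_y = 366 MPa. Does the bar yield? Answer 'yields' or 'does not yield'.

yields

E = 54600 ksi = 376.5 GPa.
ΔT = 219.3 K. Constrained thermal stress σ = E·α·ΔT = 376.5×10³ MPa × 8.33×10⁻⁶ × 219.3 = 688 MPa (compressive).
Compare to σ_y = 366 MPa: σ ≥ σ_y, so it yields.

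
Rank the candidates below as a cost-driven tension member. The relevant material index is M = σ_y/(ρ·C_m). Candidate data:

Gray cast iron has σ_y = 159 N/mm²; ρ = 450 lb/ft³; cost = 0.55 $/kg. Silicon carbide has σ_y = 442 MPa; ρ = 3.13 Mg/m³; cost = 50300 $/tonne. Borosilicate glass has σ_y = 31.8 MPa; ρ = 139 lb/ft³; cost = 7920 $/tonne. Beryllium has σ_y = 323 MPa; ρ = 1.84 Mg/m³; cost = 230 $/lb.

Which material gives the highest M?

In SI units:
  gray cast iron: σ_y = 159.0 MPa, ρ = 7208 kg/m³, cost = 0.5500 $/kg
  silicon carbide: σ_y = 442.0 MPa, ρ = 3130 kg/m³, cost = 50.30 $/kg
  borosilicate glass: σ_y = 31.80 MPa, ρ = 2227 kg/m³, cost = 7.920 $/kg
  beryllium: σ_y = 323.0 MPa, ρ = 1840 kg/m³, cost = 507.1 $/kg
  gray cast iron: M = 40.1 kN·m per $
  silicon carbide: M = 2.81 kN·m per $
  borosilicate glass: M = 1.80 kN·m per $
  beryllium: M = 0.346 kN·m per $
The maximum is for gray cast iron.

gray cast iron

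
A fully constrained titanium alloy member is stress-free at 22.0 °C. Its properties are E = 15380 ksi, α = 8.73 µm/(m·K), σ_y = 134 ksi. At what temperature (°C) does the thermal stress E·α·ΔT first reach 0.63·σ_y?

651 °C

E = 15380 ksi = 106.0 GPa.
σ_y = 134 ksi = 923.9 MPa.
E·α·ΔT = 582.1 MPa ⇒ ΔT = 582.1 / (106.0×10³ × 8.73×10⁻⁶) = 628.7 K.
T = 22.0 + 628.7 = 650.7 °C.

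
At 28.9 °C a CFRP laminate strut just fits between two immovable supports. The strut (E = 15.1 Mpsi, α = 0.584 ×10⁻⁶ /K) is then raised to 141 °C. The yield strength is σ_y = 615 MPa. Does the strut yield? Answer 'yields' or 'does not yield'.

does not yield

E = 15.1 Mpsi = 104.1 GPa.
ΔT = 112.1 K. Constrained thermal stress σ = E·α·ΔT = 104.1×10³ MPa × 0.584×10⁻⁶ × 112.1 = 6.82 MPa (compressive).
Compare to σ_y = 615 MPa: σ < σ_y, so it does not yield.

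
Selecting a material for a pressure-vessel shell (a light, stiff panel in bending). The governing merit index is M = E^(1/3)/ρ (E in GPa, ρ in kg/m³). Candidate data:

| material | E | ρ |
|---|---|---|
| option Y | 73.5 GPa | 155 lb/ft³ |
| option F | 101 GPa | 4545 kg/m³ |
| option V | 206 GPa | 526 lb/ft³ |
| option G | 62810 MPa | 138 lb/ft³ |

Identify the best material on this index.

Putting every candidate on a common basis:
  option Y: E = 73.50 GPa, ρ = 2483 kg/m³
  option F: E = 101.0 GPa, ρ = 4545 kg/m³
  option V: E = 206.0 GPa, ρ = 8426 kg/m³
  option G: E = 62.81 GPa, ρ = 2211 kg/m³
  option G: M = 1.80×10⁻³
  option Y: M = 1.69×10⁻³
  option F: M = 1.02×10⁻³
  option V: M = 0.701×10⁻³
Option G ranks first.

option G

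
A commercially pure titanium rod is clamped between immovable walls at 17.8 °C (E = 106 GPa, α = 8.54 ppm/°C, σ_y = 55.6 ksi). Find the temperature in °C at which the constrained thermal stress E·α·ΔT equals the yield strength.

441 °C

σ_y = 55.6 ksi = 383.3 MPa.
E·α·ΔT = 383.3 MPa ⇒ ΔT = 383.3 / (106.0×10³ × 8.54×10⁻⁶) = 423.5 K.
T = 17.8 + 423.5 = 441.3 °C.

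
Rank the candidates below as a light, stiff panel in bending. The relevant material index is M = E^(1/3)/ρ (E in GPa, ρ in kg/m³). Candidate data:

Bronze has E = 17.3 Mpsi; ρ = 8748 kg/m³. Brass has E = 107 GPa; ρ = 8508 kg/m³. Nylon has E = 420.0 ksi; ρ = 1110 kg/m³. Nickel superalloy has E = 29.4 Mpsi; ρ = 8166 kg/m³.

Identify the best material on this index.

Convert each candidate to consistent units, then evaluate M:
  bronze: E = 119.3 GPa, ρ = 8748 kg/m³
  brass: E = 107.0 GPa, ρ = 8508 kg/m³
  nylon: E = 2.896 GPa, ρ = 1110 kg/m³
  nickel superalloy: E = 202.7 GPa, ρ = 8166 kg/m³
  nylon: M = 1.28×10⁻³
  nickel superalloy: M = 0.719×10⁻³
  bronze: M = 0.563×10⁻³
  brass: M = 0.558×10⁻³
Nylon ranks first.

nylon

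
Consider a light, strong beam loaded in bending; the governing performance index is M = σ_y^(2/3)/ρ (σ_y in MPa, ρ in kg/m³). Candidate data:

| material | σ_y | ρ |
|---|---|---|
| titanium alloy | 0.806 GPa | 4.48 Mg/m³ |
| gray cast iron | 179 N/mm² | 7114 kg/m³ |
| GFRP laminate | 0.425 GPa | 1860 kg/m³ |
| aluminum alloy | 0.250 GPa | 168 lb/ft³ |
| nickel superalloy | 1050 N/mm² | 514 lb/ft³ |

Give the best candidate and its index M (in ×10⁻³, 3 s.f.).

GFRP laminate, M = 30.4×10⁻³

In SI units:
  titanium alloy: σ_y = 806.0 MPa, ρ = 4480 kg/m³
  gray cast iron: σ_y = 179.0 MPa, ρ = 7114 kg/m³
  GFRP laminate: σ_y = 425.0 MPa, ρ = 1860 kg/m³
  aluminum alloy: σ_y = 250.0 MPa, ρ = 2691 kg/m³
  nickel superalloy: σ_y = 1050 MPa, ρ = 8233 kg/m³
  GFRP laminate: M = 30.4×10⁻³
  titanium alloy: M = 19.3×10⁻³
  aluminum alloy: M = 14.7×10⁻³
  nickel superalloy: M = 12.5×10⁻³
  gray cast iron: M = 4.46×10⁻³
The maximum is for GFRP laminate.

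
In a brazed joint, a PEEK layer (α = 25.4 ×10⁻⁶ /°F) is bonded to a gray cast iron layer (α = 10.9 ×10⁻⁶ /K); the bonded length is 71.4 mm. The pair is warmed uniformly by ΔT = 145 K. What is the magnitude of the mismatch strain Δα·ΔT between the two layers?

PEEK: α = 25.4×10⁻⁶/°F × 9/5 = 45.7×10⁻⁶/K.
Δα = |45.7 − 10.9|×10⁻⁶/K = 34.8×10⁻⁶/K.
Mismatch strain = Δα·ΔT = 34.8×10⁻⁶ × 145.0 = 5.05×10⁻³.

5.05×10⁻³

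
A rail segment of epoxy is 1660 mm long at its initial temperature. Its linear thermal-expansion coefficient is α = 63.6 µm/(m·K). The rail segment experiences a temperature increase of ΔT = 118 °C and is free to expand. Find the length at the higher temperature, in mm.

1672.5 mm

ΔL = α·L₀·ΔT = 63.6×10⁻⁶ × 1660 mm × 118.0 K = 12.5 mm.
L = L₀ + ΔL = 1660 + 12.5 = 1672.5 mm.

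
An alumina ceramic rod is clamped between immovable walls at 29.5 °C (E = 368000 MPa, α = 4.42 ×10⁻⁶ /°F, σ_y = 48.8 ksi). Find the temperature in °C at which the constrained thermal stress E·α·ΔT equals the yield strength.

144 °C

E = 368000 MPa = 368.0 GPa.
α = 4.42×10⁻⁶/°F × 9/5 = 7.96×10⁻⁶/K.
σ_y = 48.8 ksi = 336.5 MPa.
E·α·ΔT = 336.5 MPa ⇒ ΔT = 336.5 / (368.0×10³ × 7.96×10⁻⁶) = 114.9 K.
T = 29.5 + 114.9 = 144.4 °C.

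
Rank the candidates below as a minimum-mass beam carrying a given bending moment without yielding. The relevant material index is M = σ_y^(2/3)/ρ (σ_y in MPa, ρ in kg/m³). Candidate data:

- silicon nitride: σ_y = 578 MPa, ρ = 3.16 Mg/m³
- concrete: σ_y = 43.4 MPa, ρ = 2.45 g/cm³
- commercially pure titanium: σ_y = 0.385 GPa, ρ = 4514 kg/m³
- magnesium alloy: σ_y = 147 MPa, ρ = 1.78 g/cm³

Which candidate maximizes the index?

silicon nitride

After converting to SI:
  silicon nitride: σ_y = 578.0 MPa, ρ = 3160 kg/m³
  concrete: σ_y = 43.40 MPa, ρ = 2450 kg/m³
  commercially pure titanium: σ_y = 385.0 MPa, ρ = 4514 kg/m³
  magnesium alloy: σ_y = 147.0 MPa, ρ = 1780 kg/m³
  silicon nitride: M = 22.0×10⁻³
  magnesium alloy: M = 15.6×10⁻³
  commercially pure titanium: M = 11.7×10⁻³
  concrete: M = 5.04×10⁻³
The maximum is for silicon nitride.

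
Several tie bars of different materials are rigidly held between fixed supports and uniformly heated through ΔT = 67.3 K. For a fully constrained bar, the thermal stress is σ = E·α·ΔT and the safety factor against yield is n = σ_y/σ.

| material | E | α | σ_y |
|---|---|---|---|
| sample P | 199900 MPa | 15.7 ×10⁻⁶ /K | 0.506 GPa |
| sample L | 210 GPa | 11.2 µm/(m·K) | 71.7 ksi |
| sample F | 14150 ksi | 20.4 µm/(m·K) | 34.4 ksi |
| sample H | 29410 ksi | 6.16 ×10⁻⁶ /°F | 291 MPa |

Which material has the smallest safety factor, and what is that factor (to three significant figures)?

sample F, n = 1.77

Converting E to GPa, α to ×10⁻⁶/K, σ_y to MPa, then σ and n for each:
  sample P: E = 199.9, α = 15.7, σ_y = 506.0 → σ = 211 MPa, n = 2.40
  sample L: E = 210.0, α = 11.2, σ_y = 494.4 → σ = 158 MPa, n = 3.12
  sample F: E = 97.56, α = 20.4, σ_y = 237.2 → σ = 134 MPa, n = 1.77
  sample H: E = 202.8, α = 11.1, σ_y = 291.0 → σ = 151 MPa, n = 1.92
Smallest n: sample F with n = 1.77.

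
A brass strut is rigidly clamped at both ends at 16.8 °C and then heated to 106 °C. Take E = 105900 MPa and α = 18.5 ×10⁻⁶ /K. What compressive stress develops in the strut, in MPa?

175 MPa

E = 105900 MPa = 105.9 GPa.
ΔT = 89.20 K. Constrained thermal stress σ = E·α·ΔT = 105.9×10³ MPa × 18.5×10⁻⁶ × 89.20 = 175 MPa (compressive).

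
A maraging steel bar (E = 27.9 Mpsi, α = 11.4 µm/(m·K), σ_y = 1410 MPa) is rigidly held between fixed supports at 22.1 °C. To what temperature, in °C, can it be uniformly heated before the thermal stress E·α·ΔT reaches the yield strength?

E = 27.9 Mpsi = 192.4 GPa.
E·α·ΔT = 1410 MPa ⇒ ΔT = 1410 / (192.4×10³ × 11.4×10⁻⁶) = 643.0 K.
T = 22.1 + 643.0 = 665.1 °C.

665 °C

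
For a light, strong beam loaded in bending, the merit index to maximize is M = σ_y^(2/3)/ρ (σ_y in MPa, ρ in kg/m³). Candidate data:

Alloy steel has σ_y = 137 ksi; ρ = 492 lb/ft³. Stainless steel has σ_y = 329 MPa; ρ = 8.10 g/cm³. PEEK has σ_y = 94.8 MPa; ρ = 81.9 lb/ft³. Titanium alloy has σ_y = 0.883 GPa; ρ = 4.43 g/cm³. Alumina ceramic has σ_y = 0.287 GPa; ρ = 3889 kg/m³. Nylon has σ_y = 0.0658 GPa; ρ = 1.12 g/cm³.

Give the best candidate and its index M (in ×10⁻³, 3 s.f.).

titanium alloy, M = 20.8×10⁻³

In SI units:
  alloy steel: σ_y = 944.6 MPa, ρ = 7881 kg/m³
  stainless steel: σ_y = 329.0 MPa, ρ = 8100 kg/m³
  PEEK: σ_y = 94.80 MPa, ρ = 1312 kg/m³
  titanium alloy: σ_y = 883.0 MPa, ρ = 4430 kg/m³
  alumina ceramic: σ_y = 287.0 MPa, ρ = 3889 kg/m³
  nylon: σ_y = 65.80 MPa, ρ = 1120 kg/m³
  titanium alloy: M = 20.8×10⁻³
  PEEK: M = 15.8×10⁻³
  nylon: M = 14.6×10⁻³
  alloy steel: M = 12.2×10⁻³
  alumina ceramic: M = 11.2×10⁻³
  stainless steel: M = 5.88×10⁻³
Highest index: titanium alloy.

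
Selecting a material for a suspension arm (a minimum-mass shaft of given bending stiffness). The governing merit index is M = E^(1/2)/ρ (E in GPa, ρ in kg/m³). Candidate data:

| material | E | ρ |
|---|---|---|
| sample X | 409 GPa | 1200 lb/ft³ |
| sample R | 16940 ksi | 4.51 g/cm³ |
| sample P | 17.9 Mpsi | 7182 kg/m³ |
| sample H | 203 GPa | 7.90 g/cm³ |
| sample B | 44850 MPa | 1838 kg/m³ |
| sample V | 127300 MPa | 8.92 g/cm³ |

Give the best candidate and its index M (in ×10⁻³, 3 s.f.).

sample B, M = 3.64×10⁻³

After converting to SI:
  sample X: E = 409.0 GPa, ρ = 19220 kg/m³
  sample R: E = 116.8 GPa, ρ = 4510 kg/m³
  sample P: E = 123.4 GPa, ρ = 7182 kg/m³
  sample H: E = 203.0 GPa, ρ = 7900 kg/m³
  sample B: E = 44.85 GPa, ρ = 1838 kg/m³
  sample V: E = 127.3 GPa, ρ = 8920 kg/m³
  sample B: M = 3.64×10⁻³
  sample R: M = 2.40×10⁻³
  sample H: M = 1.80×10⁻³
  sample P: M = 1.55×10⁻³
  sample V: M = 1.26×10⁻³
  sample X: M = 1.05×10⁻³
Sample B has the largest M.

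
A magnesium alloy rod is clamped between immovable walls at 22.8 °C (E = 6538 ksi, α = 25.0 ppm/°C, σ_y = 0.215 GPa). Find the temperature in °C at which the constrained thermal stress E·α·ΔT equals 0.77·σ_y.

170 °C

E = 6538 ksi = 45.08 GPa.
σ_y = 0.215 GPa = 215.0 MPa.
E·α·ΔT = 165.6 MPa ⇒ ΔT = 165.6 / (45.08×10³ × 25.0×10⁻⁶) = 146.9 K.
T = 22.8 + 146.9 = 169.7 °C.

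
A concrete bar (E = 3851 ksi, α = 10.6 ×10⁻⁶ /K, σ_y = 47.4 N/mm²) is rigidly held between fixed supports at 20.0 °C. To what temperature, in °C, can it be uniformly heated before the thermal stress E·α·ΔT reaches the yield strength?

188 °C

E = 3851 ksi = 26.55 GPa.
σ_y = 47.4 N/mm² = 47.40 MPa.
E·α·ΔT = 47.40 MPa ⇒ ΔT = 47.40 / (26.55×10³ × 10.6×10⁻⁶) = 168.4 K.
T = 20.0 + 168.4 = 188.4 °C.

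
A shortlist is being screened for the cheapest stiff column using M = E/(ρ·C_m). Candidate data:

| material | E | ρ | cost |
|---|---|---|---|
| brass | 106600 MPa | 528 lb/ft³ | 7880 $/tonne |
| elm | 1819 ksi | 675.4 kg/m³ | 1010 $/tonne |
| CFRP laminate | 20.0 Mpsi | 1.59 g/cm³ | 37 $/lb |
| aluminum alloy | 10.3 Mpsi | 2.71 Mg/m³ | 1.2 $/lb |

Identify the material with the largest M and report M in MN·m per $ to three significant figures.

elm, M = 18.4 MN·m per $

After converting to SI:
  brass: E = 106.6 GPa, ρ = 8458 kg/m³, cost = 7.880 $/kg
  elm: E = 12.54 GPa, ρ = 675.4 kg/m³, cost = 1.010 $/kg
  CFRP laminate: E = 137.9 GPa, ρ = 1590 kg/m³, cost = 81.57 $/kg
  aluminum alloy: E = 71.02 GPa, ρ = 2710 kg/m³, cost = 2.646 $/kg
  elm: M = 18.4 MN·m per $
  aluminum alloy: M = 9.91 MN·m per $
  brass: M = 1.60 MN·m per $
  CFRP laminate: M = 1.06 MN·m per $
Elm ranks first.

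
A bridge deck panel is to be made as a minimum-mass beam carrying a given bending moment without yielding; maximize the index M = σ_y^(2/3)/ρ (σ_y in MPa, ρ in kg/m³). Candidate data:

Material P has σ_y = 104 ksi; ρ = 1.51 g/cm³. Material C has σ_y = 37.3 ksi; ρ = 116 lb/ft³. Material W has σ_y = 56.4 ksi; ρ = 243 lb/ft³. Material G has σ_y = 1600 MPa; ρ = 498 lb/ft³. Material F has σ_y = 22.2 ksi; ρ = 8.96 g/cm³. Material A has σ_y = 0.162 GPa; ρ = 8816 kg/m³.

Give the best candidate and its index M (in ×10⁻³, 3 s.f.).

material P, M = 53.1×10⁻³

In SI units:
  material P: σ_y = 717.1 MPa, ρ = 1510 kg/m³
  material C: σ_y = 257.2 MPa, ρ = 1858 kg/m³
  material W: σ_y = 388.9 MPa, ρ = 3892 kg/m³
  material G: σ_y = 1600 MPa, ρ = 7977 kg/m³
  material F: σ_y = 153.1 MPa, ρ = 8960 kg/m³
  material A: σ_y = 162.0 MPa, ρ = 8816 kg/m³
  material P: M = 53.1×10⁻³
  material C: M = 21.8×10⁻³
  material G: M = 17.1×10⁻³
  material W: M = 13.7×10⁻³
  material A: M = 3.37×10⁻³
  material F: M = 3.19×10⁻³
Material P ranks first.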